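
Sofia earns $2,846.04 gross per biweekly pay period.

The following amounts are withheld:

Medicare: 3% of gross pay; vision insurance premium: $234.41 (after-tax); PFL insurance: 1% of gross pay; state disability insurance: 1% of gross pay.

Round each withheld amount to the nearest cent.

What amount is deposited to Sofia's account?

$2,469.33

PFL insurance: $2,846.04 × 0.01 = $28.46
State disability insurance: $2,846.04 × 0.01 = $28.46
Medicare: $2,846.04 × 0.03 = $85.38
Vision insurance premium: $234.41
Total deductions = $28.46 + $28.46 + $85.38 + $234.41 = $376.71
Net pay = $2,846.04 − $376.71 = $2,469.33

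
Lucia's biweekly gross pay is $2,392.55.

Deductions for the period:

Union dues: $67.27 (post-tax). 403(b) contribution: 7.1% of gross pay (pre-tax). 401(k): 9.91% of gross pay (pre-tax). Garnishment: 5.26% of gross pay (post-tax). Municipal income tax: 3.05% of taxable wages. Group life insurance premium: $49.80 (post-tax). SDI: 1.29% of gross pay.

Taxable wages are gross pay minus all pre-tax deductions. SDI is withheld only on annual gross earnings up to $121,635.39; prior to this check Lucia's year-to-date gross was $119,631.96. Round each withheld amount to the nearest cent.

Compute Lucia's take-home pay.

$1,656.26

403(b) contribution: $2,392.55 × 0.071 = $169.87
401(k): $2,392.55 × 0.0991 = $237.10
Pre-tax total = $169.87 + $237.10 = $406.97
Taxable wages = $2,392.55 − $406.97 = $1,985.58
Municipal income tax: $1,985.58 × 0.0305 = $60.56
SDI: only $121,635.39 − $119,631.96 = $2,003.43 of this check is subject → $2,003.43 × 0.0129 = $25.84
Garnishment: $2,392.55 × 0.0526 = $125.85
Union dues: $67.27
Group life insurance premium: $49.80
Total deductions = $169.87 + $237.10 + $60.56 + $25.84 + $125.85 + $67.27 + $49.80 = $736.29
Net pay = $2,392.55 − $736.29 = $1,656.26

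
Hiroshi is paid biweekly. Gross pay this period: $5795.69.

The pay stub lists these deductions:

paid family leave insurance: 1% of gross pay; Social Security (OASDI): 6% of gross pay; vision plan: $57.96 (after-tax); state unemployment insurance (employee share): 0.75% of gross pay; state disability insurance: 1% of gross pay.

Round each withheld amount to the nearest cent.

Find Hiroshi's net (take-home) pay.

State unemployment insurance (employee share): $5795.69 × 0.0075 = $43.47
Paid family leave insurance: $5795.69 × 0.01 = $57.96
Social Security (OASDI): $5795.69 × 0.06 = $347.74
State disability insurance: $5795.69 × 0.01 = $57.96
Vision plan: $57.96
Total deductions = $43.47 + $57.96 + $347.74 + $57.96 + $57.96 = $565.09
Net pay = $5795.69 − $565.09 = $5230.60

$5230.60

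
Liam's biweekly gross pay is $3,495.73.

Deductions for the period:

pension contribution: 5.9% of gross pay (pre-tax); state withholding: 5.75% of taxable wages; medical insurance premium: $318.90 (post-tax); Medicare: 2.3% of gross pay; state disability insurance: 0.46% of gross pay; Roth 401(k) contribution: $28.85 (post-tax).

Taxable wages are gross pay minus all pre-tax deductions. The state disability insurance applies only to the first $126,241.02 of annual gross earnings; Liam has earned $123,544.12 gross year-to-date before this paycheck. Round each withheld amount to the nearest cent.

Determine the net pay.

Pension contribution: $3,495.73 × 0.059 = $206.25
Taxable wages = $3,495.73 − $206.25 = $3,289.48
State withholding: $3,289.48 × 0.0575 = $189.15
Medicare: $3,495.73 × 0.023 = $80.40
State disability insurance: only $126,241.02 − $123,544.12 = $2,696.90 of this check is subject → $2,696.90 × 0.0046 = $12.41
Medical insurance premium: $318.90
Roth 401(k) contribution: $28.85
Total deductions = $206.25 + $189.15 + $80.40 + $12.41 + $318.90 + $28.85 = $835.96
Net pay = $3,495.73 − $835.96 = $2,659.77

$2,659.77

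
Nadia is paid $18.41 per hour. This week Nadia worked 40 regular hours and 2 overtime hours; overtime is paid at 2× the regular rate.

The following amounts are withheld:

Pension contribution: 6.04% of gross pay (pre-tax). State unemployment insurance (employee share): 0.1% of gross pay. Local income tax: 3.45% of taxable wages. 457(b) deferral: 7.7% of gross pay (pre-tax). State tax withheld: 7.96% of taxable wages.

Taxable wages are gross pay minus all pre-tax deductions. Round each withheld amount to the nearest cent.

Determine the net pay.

$618.20

Regular pay: 40 × $18.41 = $736.40
Overtime pay: 2 × $18.41 × 2 = $73.64
Gross pay = $736.40 + $73.64 = $810.04
457(b) deferral: $810.04 × 0.077 = $62.37
Pension contribution: $810.04 × 0.0604 = $48.93
Pre-tax total = $62.37 + $48.93 = $111.30
Taxable wages = $810.04 − $111.30 = $698.74
State tax withheld: $698.74 × 0.0796 = $55.62
Local income tax: $698.74 × 0.0345 = $24.11
State unemployment insurance (employee share): $810.04 × 0.001 = $0.81
Total deductions = $62.37 + $48.93 + $55.62 + $24.11 + $0.81 = $191.84
Net pay = $810.04 − $191.84 = $618.20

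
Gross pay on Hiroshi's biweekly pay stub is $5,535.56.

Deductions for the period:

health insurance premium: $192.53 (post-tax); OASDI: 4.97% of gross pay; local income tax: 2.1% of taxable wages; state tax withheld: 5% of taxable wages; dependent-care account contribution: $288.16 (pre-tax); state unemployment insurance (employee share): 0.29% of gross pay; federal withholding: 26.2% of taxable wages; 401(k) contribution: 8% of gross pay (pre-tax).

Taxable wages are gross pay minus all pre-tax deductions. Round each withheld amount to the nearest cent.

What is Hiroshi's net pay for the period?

Dependent-care account contribution: $288.16
401(k) contribution: $5,535.56 × 0.08 = $442.84
Pre-tax total = $288.16 + $442.84 = $731.00
Taxable wages = $5,535.56 − $731.00 = $4,804.56
State tax withheld: $4,804.56 × 0.05 = $240.23
Federal withholding: $4,804.56 × 0.262 = $1,258.79
Local income tax: $4,804.56 × 0.021 = $100.90
State unemployment insurance (employee share): $5,535.56 × 0.0029 = $16.05
OASDI: $5,535.56 × 0.0497 = $275.12
Health insurance premium: $192.53
Total deductions = $288.16 + $442.84 + $240.23 + $1,258.79 + $100.90 + $16.05 + $275.12 + $192.53 = $2,814.62
Net pay = $5,535.56 − $2,814.62 = $2,720.94

$2,720.94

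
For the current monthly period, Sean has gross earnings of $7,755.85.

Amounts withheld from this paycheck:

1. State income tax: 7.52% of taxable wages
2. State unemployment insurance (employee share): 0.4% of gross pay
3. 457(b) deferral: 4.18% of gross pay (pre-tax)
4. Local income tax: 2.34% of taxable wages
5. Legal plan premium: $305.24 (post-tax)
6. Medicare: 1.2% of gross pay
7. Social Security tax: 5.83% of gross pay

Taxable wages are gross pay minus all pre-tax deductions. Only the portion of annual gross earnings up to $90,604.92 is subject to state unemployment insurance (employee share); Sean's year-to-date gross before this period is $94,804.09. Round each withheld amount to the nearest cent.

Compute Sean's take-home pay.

$5,848.42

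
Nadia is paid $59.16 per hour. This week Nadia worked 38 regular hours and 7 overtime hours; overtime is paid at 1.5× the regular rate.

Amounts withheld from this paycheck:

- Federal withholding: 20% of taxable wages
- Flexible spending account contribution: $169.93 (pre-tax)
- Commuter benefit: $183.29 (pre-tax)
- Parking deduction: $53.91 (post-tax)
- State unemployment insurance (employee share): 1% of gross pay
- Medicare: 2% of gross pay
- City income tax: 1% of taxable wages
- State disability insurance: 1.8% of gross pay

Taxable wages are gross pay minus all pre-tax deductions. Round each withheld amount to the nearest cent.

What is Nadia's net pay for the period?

Regular pay: 38 × $59.16 = $2248.08
Overtime pay: 7 × $59.16 × 1.5 = $621.18
Gross pay = $2248.08 + $621.18 = $2869.26
Flexible spending account contribution: $169.93
Commuter benefit: $183.29
Pre-tax total = $169.93 + $183.29 = $353.22
Taxable wages = $2869.26 − $353.22 = $2516.04
Federal withholding: $2516.04 × 0.2 = $503.21
City income tax: $2516.04 × 0.01 = $25.16
State disability insurance: $2869.26 × 0.018 = $51.65
Medicare: $2869.26 × 0.02 = $57.39
State unemployment insurance (employee share): $2869.26 × 0.01 = $28.69
Parking deduction: $53.91
Total deductions = $169.93 + $183.29 + $503.21 + $25.16 + $51.65 + $57.39 + $28.69 + $53.91 = $1073.23
Net pay = $2869.26 − $1073.23 = $1796.03

$1796.03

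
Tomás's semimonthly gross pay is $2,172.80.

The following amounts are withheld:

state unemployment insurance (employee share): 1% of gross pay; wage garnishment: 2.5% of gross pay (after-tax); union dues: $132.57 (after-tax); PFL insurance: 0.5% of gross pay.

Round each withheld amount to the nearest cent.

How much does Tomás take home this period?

$1,953.32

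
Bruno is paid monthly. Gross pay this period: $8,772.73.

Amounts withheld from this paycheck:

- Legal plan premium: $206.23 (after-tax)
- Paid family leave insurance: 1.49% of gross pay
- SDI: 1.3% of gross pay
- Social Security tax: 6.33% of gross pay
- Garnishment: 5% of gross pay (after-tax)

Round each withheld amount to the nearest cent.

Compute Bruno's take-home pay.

$7,327.79

Paid family leave insurance: $8,772.73 × 0.0149 = $130.71
SDI: $8,772.73 × 0.013 = $114.05
Social Security tax: $8,772.73 × 0.0633 = $555.31
Legal plan premium: $206.23
Garnishment: $8,772.73 × 0.05 = $438.64
Total deductions = $130.71 + $114.05 + $555.31 + $206.23 + $438.64 = $1,444.94
Net pay = $8,772.73 − $1,444.94 = $7,327.79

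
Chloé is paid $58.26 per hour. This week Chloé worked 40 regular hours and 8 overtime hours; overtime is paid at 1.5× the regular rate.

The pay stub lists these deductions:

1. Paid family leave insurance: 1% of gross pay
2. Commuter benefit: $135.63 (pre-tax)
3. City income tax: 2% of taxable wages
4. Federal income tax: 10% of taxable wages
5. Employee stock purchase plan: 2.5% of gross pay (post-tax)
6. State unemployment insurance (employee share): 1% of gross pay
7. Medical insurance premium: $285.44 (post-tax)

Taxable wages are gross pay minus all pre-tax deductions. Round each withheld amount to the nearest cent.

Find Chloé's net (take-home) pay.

$2,124.84

Regular pay: 40 × $58.26 = $2,330.40
Overtime pay: 8 × $58.26 × 1.5 = $699.12
Gross pay = $2,330.40 + $699.12 = $3,029.52
Commuter benefit: $135.63
Taxable wages = $3,029.52 − $135.63 = $2,893.89
City income tax: $2,893.89 × 0.02 = $57.88
Federal income tax: $2,893.89 × 0.1 = $289.39
Paid family leave insurance: $3,029.52 × 0.01 = $30.30
State unemployment insurance (employee share): $3,029.52 × 0.01 = $30.30
Medical insurance premium: $285.44
Employee stock purchase plan: $3,029.52 × 0.025 = $75.74
Total deductions = $135.63 + $57.88 + $289.39 + $30.30 + $30.30 + $285.44 + $75.74 = $904.68
Net pay = $3,029.52 − $904.68 = $2,124.84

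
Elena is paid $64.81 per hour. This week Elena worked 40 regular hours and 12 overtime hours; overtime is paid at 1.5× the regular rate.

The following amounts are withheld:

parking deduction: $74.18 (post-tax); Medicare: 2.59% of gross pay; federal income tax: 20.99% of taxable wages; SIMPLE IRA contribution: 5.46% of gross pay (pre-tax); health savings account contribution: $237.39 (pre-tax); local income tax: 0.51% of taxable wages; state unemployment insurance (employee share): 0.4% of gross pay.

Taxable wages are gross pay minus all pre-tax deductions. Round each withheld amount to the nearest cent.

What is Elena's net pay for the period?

$2,416.76

Regular pay: 40 × $64.81 = $2,592.40
Overtime pay: 12 × $64.81 × 1.5 = $1,166.58
Gross pay = $2,592.40 + $1,166.58 = $3,758.98
SIMPLE IRA contribution: $3,758.98 × 0.0546 = $205.24
Health savings account contribution: $237.39
Pre-tax total = $205.24 + $237.39 = $442.63
Taxable wages = $3,758.98 − $442.63 = $3,316.35
Local income tax: $3,316.35 × 0.0051 = $16.91
Federal income tax: $3,316.35 × 0.2099 = $696.10
Medicare: $3,758.98 × 0.0259 = $97.36
State unemployment insurance (employee share): $3,758.98 × 0.004 = $15.04
Parking deduction: $74.18
Total deductions = $205.24 + $237.39 + $16.91 + $696.10 + $97.36 + $15.04 + $74.18 = $1,342.22
Net pay = $3,758.98 − $1,342.22 = $2,416.76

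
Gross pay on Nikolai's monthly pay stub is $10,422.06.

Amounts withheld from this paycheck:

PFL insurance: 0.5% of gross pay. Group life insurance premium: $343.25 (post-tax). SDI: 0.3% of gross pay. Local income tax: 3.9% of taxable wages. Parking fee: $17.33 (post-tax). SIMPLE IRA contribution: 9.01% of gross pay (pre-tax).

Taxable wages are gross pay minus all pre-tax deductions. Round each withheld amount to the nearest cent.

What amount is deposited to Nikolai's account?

SIMPLE IRA contribution: $10,422.06 × 0.0901 = $939.03
Taxable wages = $10,422.06 − $939.03 = $9,483.03
Local income tax: $9,483.03 × 0.039 = $369.84
SDI: $10,422.06 × 0.003 = $31.27
PFL insurance: $10,422.06 × 0.005 = $52.11
Parking fee: $17.33
Group life insurance premium: $343.25
Total deductions = $939.03 + $369.84 + $31.27 + $52.11 + $17.33 + $343.25 = $1,752.83
Net pay = $10,422.06 − $1,752.83 = $8,669.23

$8,669.23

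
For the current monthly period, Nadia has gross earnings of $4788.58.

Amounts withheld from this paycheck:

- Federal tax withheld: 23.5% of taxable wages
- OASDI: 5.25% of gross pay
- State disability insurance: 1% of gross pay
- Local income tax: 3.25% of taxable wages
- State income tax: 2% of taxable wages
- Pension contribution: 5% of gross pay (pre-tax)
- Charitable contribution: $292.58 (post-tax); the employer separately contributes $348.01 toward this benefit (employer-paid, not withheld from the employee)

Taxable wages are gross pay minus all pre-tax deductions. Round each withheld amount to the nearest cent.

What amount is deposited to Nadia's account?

Pension contribution: $4788.58 × 0.05 = $239.43
Taxable wages = $4788.58 − $239.43 = $4549.15
Local income tax: $4549.15 × 0.0325 = $147.85
Federal tax withheld: $4549.15 × 0.235 = $1069.05
State income tax: $4549.15 × 0.02 = $90.98
OASDI: $4788.58 × 0.0525 = $251.40
State disability insurance: $4788.58 × 0.01 = $47.89
Charitable contribution: $292.58
(Employer's $348.01 toward charitable contribution is not withheld from the employee.)
Total deductions = $239.43 + $147.85 + $1069.05 + $90.98 + $251.40 + $47.89 + $292.58 = $2139.18
Net pay = $4788.58 − $2139.18 = $2649.40

$2649.40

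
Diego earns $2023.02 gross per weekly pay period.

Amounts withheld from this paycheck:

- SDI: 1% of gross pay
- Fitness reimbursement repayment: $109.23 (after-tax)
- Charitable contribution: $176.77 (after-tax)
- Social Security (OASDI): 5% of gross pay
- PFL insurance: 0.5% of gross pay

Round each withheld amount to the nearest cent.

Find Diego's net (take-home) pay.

$1605.52

SDI: $2023.02 × 0.01 = $20.23
PFL insurance: $2023.02 × 0.005 = $10.12
Social Security (OASDI): $2023.02 × 0.05 = $101.15
Charitable contribution: $176.77
Fitness reimbursement repayment: $109.23
Total deductions = $20.23 + $10.12 + $101.15 + $176.77 + $109.23 = $417.50
Net pay = $2023.02 − $417.50 = $1605.52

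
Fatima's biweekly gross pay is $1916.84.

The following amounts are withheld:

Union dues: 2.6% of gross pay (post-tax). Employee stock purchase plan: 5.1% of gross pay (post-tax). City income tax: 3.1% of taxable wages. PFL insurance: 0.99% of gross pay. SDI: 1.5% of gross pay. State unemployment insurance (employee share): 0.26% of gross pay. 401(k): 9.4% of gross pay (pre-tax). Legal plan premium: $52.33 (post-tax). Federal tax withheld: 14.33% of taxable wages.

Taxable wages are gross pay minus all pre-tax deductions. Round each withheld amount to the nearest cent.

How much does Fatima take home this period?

401(k): $1916.84 × 0.094 = $180.18
Taxable wages = $1916.84 − $180.18 = $1736.66
City income tax: $1736.66 × 0.031 = $53.84
Federal tax withheld: $1736.66 × 0.1433 = $248.86
State unemployment insurance (employee share): $1916.84 × 0.0026 = $4.98
SDI: $1916.84 × 0.015 = $28.75
PFL insurance: $1916.84 × 0.0099 = $18.98
Legal plan premium: $52.33
Employee stock purchase plan: $1916.84 × 0.051 = $97.76
Union dues: $1916.84 × 0.026 = $49.84
Total deductions = $180.18 + $53.84 + $248.86 + $4.98 + $28.75 + $18.98 + $52.33 + $97.76 + $49.84 = $735.52
Net pay = $1916.84 − $735.52 = $1181.32

$1181.32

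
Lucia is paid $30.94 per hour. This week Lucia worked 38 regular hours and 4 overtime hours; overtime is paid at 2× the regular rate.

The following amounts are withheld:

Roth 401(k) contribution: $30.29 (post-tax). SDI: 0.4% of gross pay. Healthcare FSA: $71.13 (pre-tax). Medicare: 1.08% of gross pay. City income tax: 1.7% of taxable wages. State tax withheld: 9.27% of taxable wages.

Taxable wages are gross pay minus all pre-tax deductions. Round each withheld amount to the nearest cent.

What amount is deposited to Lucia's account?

Regular pay: 38 × $30.94 = $1175.72
Overtime pay: 4 × $30.94 × 2 = $247.52
Gross pay = $1175.72 + $247.52 = $1423.24
Healthcare FSA: $71.13
Taxable wages = $1423.24 − $71.13 = $1352.11
State tax withheld: $1352.11 × 0.0927 = $125.34
City income tax: $1352.11 × 0.017 = $22.99
Medicare: $1423.24 × 0.0108 = $15.37
SDI: $1423.24 × 0.004 = $5.69
Roth 401(k) contribution: $30.29
Total deductions = $71.13 + $125.34 + $22.99 + $15.37 + $5.69 + $30.29 = $270.81
Net pay = $1423.24 − $270.81 = $1152.43

$1152.43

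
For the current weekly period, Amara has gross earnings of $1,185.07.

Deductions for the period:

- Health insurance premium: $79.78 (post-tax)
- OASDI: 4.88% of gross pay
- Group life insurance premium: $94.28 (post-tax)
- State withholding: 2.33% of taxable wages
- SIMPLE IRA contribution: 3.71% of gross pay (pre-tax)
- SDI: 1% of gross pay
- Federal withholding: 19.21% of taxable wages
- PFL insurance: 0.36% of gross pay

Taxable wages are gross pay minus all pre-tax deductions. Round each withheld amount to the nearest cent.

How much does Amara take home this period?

$647.29

SIMPLE IRA contribution: $1,185.07 × 0.0371 = $43.97
Taxable wages = $1,185.07 − $43.97 = $1,141.10
Federal withholding: $1,141.10 × 0.1921 = $219.21
State withholding: $1,141.10 × 0.0233 = $26.59
OASDI: $1,185.07 × 0.0488 = $57.83
SDI: $1,185.07 × 0.01 = $11.85
PFL insurance: $1,185.07 × 0.0036 = $4.27
Health insurance premium: $79.78
Group life insurance premium: $94.28
Total deductions = $43.97 + $219.21 + $26.59 + $57.83 + $11.85 + $4.27 + $79.78 + $94.28 = $537.78
Net pay = $1,185.07 − $537.78 = $647.29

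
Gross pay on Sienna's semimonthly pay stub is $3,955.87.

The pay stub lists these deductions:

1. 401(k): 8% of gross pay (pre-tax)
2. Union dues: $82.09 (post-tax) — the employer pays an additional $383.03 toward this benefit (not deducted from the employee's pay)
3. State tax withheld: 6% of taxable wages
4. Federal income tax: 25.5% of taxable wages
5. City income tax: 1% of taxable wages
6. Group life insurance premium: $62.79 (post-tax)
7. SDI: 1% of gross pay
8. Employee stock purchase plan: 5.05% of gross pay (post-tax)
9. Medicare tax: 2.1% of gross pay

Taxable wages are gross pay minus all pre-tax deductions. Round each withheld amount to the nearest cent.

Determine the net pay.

401(k): $3,955.87 × 0.08 = $316.47
Taxable wages = $3,955.87 − $316.47 = $3,639.40
State tax withheld: $3,639.40 × 0.06 = $218.36
City income tax: $3,639.40 × 0.01 = $36.39
Federal income tax: $3,639.40 × 0.255 = $928.05
SDI: $3,955.87 × 0.01 = $39.56
Medicare tax: $3,955.87 × 0.021 = $83.07
Employee stock purchase plan: $3,955.87 × 0.0505 = $199.77
Union dues: $82.09
Group life insurance premium: $62.79
(Employer's $383.03 toward union dues is not withheld from the employee.)
Total deductions = $316.47 + $218.36 + $36.39 + $928.05 + $39.56 + $83.07 + $199.77 + $82.09 + $62.79 = $1,966.55
Net pay = $3,955.87 − $1,966.55 = $1,989.32

$1,989.32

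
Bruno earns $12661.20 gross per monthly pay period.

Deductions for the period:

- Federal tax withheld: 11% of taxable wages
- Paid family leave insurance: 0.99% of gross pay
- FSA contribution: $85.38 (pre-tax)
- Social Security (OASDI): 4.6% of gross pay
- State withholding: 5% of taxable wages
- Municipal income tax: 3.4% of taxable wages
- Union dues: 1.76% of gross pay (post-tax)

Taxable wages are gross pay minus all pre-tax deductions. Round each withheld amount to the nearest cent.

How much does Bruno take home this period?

$9205.50

FSA contribution: $85.38
Taxable wages = $12661.20 − $85.38 = $12575.82
Municipal income tax: $12575.82 × 0.034 = $427.58
State withholding: $12575.82 × 0.05 = $628.79
Federal tax withheld: $12575.82 × 0.11 = $1383.34
Paid family leave insurance: $12661.20 × 0.0099 = $125.35
Social Security (OASDI): $12661.20 × 0.046 = $582.42
Union dues: $12661.20 × 0.0176 = $222.84
Total deductions = $85.38 + $427.58 + $628.79 + $1383.34 + $125.35 + $582.42 + $222.84 = $3455.70
Net pay = $12661.20 − $3455.70 = $9205.50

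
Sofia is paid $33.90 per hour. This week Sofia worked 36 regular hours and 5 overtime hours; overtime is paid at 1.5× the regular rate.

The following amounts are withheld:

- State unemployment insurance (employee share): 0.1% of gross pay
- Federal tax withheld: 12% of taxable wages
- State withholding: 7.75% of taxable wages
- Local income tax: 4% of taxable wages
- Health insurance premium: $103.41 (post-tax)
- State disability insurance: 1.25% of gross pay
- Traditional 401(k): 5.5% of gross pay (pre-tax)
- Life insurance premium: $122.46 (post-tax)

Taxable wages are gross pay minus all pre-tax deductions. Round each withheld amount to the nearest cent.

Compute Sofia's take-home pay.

Regular pay: 36 × $33.90 = $1,220.40
Overtime pay: 5 × $33.90 × 1.5 = $254.25
Gross pay = $1,220.40 + $254.25 = $1,474.65
Traditional 401(k): $1,474.65 × 0.055 = $81.11
Taxable wages = $1,474.65 − $81.11 = $1,393.54
State withholding: $1,393.54 × 0.0775 = $108.00
Local income tax: $1,393.54 × 0.04 = $55.74
Federal tax withheld: $1,393.54 × 0.12 = $167.22
State disability insurance: $1,474.65 × 0.0125 = $18.43
State unemployment insurance (employee share): $1,474.65 × 0.001 = $1.47
Health insurance premium: $103.41
Life insurance premium: $122.46
Total deductions = $81.11 + $108.00 + $55.74 + $167.22 + $18.43 + $1.47 + $103.41 + $122.46 = $657.84
Net pay = $1,474.65 − $657.84 = $816.81

$816.81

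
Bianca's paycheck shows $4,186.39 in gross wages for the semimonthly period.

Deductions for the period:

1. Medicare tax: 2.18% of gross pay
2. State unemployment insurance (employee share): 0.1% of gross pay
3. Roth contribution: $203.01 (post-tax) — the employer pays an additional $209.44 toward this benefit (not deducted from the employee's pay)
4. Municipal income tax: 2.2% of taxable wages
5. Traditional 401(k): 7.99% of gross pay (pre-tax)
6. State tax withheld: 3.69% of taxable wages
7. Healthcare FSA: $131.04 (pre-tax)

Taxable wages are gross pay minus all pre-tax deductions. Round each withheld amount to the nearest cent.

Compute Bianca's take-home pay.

Healthcare FSA: $131.04
Traditional 401(k): $4,186.39 × 0.0799 = $334.49
Pre-tax total = $131.04 + $334.49 = $465.53
Taxable wages = $4,186.39 − $465.53 = $3,720.86
Municipal income tax: $3,720.86 × 0.022 = $81.86
State tax withheld: $3,720.86 × 0.0369 = $137.30
Medicare tax: $4,186.39 × 0.0218 = $91.26
State unemployment insurance (employee share): $4,186.39 × 0.001 = $4.19
Roth contribution: $203.01
(Employer's $209.44 toward Roth contribution is not withheld from the employee.)
Total deductions = $131.04 + $334.49 + $81.86 + $137.30 + $91.26 + $4.19 + $203.01 = $983.15
Net pay = $4,186.39 − $983.15 = $3,203.24

$3,203.24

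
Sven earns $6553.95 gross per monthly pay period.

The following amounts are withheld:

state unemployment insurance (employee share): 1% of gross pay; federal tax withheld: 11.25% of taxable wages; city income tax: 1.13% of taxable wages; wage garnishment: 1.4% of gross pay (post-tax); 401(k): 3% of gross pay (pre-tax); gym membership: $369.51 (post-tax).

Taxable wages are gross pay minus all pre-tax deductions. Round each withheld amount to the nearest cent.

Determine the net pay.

$5043.48

401(k): $6553.95 × 0.03 = $196.62
Taxable wages = $6553.95 − $196.62 = $6357.33
Federal tax withheld: $6357.33 × 0.1125 = $715.20
City income tax: $6357.33 × 0.0113 = $71.84
State unemployment insurance (employee share): $6553.95 × 0.01 = $65.54
Gym membership: $369.51
Wage garnishment: $6553.95 × 0.014 = $91.76
Total deductions = $196.62 + $715.20 + $71.84 + $65.54 + $369.51 + $91.76 = $1510.47
Net pay = $6553.95 − $1510.47 = $5043.48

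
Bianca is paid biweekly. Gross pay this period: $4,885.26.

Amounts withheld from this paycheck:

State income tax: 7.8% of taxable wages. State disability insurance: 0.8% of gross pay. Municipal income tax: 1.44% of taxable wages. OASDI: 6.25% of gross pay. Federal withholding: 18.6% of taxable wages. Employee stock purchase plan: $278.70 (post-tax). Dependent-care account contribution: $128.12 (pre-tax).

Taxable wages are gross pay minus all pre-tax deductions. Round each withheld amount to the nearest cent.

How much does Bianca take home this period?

$2,809.64

Dependent-care account contribution: $128.12
Taxable wages = $4,885.26 − $128.12 = $4,757.14
Federal withholding: $4,757.14 × 0.186 = $884.83
State income tax: $4,757.14 × 0.078 = $371.06
Municipal income tax: $4,757.14 × 0.0144 = $68.50
State disability insurance: $4,885.26 × 0.008 = $39.08
OASDI: $4,885.26 × 0.0625 = $305.33
Employee stock purchase plan: $278.70
Total deductions = $128.12 + $884.83 + $371.06 + $68.50 + $39.08 + $305.33 + $278.70 = $2,075.62
Net pay = $4,885.26 − $2,075.62 = $2,809.64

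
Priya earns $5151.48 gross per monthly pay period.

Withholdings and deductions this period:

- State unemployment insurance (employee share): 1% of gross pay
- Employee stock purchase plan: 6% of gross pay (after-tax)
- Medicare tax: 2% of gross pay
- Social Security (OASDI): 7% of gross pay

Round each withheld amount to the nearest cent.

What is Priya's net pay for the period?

$4327.25

Medicare tax: $5151.48 × 0.02 = $103.03
Social Security (OASDI): $5151.48 × 0.07 = $360.60
State unemployment insurance (employee share): $5151.48 × 0.01 = $51.51
Employee stock purchase plan: $5151.48 × 0.06 = $309.09
Total deductions = $103.03 + $360.60 + $51.51 + $309.09 = $824.23
Net pay = $5151.48 − $824.23 = $4327.25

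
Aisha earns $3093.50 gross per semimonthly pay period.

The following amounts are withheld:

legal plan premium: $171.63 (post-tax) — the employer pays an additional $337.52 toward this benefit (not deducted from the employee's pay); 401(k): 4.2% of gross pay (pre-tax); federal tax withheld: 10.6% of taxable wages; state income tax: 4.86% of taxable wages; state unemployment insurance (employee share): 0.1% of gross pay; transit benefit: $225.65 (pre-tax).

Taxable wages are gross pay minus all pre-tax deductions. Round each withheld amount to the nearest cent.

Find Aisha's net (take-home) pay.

$2139.92

Transit benefit: $225.65
401(k): $3093.50 × 0.042 = $129.93
Pre-tax total = $225.65 + $129.93 = $355.58
Taxable wages = $3093.50 − $355.58 = $2737.92
Federal tax withheld: $2737.92 × 0.106 = $290.22
State income tax: $2737.92 × 0.0486 = $133.06
State unemployment insurance (employee share): $3093.50 × 0.001 = $3.09
Legal plan premium: $171.63
(Employer's $337.52 toward legal plan premium is not withheld from the employee.)
Total deductions = $225.65 + $129.93 + $290.22 + $133.06 + $3.09 + $171.63 = $953.58
Net pay = $3093.50 − $953.58 = $2139.92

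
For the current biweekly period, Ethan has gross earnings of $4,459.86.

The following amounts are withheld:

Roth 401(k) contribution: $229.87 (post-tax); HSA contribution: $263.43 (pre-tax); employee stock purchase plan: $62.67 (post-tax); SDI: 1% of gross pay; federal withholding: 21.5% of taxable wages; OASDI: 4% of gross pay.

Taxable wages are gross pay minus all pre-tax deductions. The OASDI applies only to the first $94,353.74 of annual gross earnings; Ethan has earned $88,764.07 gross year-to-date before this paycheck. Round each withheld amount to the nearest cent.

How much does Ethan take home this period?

HSA contribution: $263.43
Taxable wages = $4,459.86 − $263.43 = $4,196.43
Federal withholding: $4,196.43 × 0.215 = $902.23
OASDI: cap not yet reached, full $4,459.86 is subject → $4,459.86 × 0.04 = $178.39
SDI: $4,459.86 × 0.01 = $44.60
Employee stock purchase plan: $62.67
Roth 401(k) contribution: $229.87
Total deductions = $263.43 + $902.23 + $178.39 + $44.60 + $62.67 + $229.87 = $1,681.19
Net pay = $4,459.86 − $1,681.19 = $2,778.67

$2,778.67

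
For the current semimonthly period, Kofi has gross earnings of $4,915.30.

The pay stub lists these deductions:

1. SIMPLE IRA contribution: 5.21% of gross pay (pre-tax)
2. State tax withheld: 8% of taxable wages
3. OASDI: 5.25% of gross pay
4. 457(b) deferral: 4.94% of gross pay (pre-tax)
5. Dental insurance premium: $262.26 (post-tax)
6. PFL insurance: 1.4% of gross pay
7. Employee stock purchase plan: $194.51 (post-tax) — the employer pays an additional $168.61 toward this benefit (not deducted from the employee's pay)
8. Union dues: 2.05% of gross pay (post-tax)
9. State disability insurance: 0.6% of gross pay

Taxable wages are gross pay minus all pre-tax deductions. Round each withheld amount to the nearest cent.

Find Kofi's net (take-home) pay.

457(b) deferral: $4,915.30 × 0.0494 = $242.82
SIMPLE IRA contribution: $4,915.30 × 0.0521 = $256.09
Pre-tax total = $242.82 + $256.09 = $498.91
Taxable wages = $4,915.30 − $498.91 = $4,416.39
State tax withheld: $4,416.39 × 0.08 = $353.31
OASDI: $4,915.30 × 0.0525 = $258.05
PFL insurance: $4,915.30 × 0.014 = $68.81
State disability insurance: $4,915.30 × 0.006 = $29.49
Dental insurance premium: $262.26
Employee stock purchase plan: $194.51
Union dues: $4,915.30 × 0.0205 = $100.76
(Employer's $168.61 toward employee stock purchase plan is not withheld from the employee.)
Total deductions = $242.82 + $256.09 + $353.31 + $258.05 + $68.81 + $29.49 + $262.26 + $194.51 + $100.76 = $1,766.10
Net pay = $4,915.30 − $1,766.10 = $3,149.20

$3,149.20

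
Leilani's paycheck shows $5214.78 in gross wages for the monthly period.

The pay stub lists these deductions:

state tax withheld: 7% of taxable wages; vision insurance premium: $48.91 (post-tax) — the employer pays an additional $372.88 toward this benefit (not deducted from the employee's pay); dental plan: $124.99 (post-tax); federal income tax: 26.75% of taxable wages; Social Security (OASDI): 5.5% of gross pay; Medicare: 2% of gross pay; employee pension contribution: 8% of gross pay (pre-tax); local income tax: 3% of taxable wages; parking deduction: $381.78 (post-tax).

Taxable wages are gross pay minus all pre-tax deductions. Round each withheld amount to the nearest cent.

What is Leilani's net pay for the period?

Employee pension contribution: $5214.78 × 0.08 = $417.18
Taxable wages = $5214.78 − $417.18 = $4797.60
Local income tax: $4797.60 × 0.03 = $143.93
Federal income tax: $4797.60 × 0.2675 = $1283.36
State tax withheld: $4797.60 × 0.07 = $335.83
Medicare: $5214.78 × 0.02 = $104.30
Social Security (OASDI): $5214.78 × 0.055 = $286.81
Dental plan: $124.99
Parking deduction: $381.78
Vision insurance premium: $48.91
(Employer's $372.88 toward vision insurance premium is not withheld from the employee.)
Total deductions = $417.18 + $143.93 + $1283.36 + $335.83 + $104.30 + $286.81 + $124.99 + $381.78 + $48.91 = $3127.09
Net pay = $5214.78 − $3127.09 = $2087.69

$2087.69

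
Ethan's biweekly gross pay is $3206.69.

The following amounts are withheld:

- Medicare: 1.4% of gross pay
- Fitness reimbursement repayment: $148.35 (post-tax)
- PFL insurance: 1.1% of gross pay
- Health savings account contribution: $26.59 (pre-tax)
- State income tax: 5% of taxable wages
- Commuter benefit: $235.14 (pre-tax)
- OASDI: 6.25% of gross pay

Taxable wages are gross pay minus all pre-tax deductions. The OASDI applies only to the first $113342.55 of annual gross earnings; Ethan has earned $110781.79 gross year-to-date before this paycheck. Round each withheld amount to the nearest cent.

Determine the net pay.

$2409.15

Commuter benefit: $235.14
Health savings account contribution: $26.59
Pre-tax total = $235.14 + $26.59 = $261.73
Taxable wages = $3206.69 − $261.73 = $2944.96
State income tax: $2944.96 × 0.05 = $147.25
OASDI: only $113342.55 − $110781.79 = $2560.76 of this check is subject → $2560.76 × 0.0625 = $160.05
PFL insurance: $3206.69 × 0.011 = $35.27
Medicare: $3206.69 × 0.014 = $44.89
Fitness reimbursement repayment: $148.35
Total deductions = $235.14 + $26.59 + $147.25 + $160.05 + $35.27 + $44.89 + $148.35 = $797.54
Net pay = $3206.69 − $797.54 = $2409.15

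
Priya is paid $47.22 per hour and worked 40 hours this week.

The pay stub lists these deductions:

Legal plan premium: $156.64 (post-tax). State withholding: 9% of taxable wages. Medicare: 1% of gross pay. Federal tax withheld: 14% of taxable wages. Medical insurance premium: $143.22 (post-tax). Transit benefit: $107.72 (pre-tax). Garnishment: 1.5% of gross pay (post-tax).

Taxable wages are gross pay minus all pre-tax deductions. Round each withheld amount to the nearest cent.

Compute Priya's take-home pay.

$1,024.35

Gross pay: 40 × $47.22 = $1,888.80
Transit benefit: $107.72
Taxable wages = $1,888.80 − $107.72 = $1,781.08
State withholding: $1,781.08 × 0.09 = $160.30
Federal tax withheld: $1,781.08 × 0.14 = $249.35
Medicare: $1,888.80 × 0.01 = $18.89
Medical insurance premium: $143.22
Garnishment: $1,888.80 × 0.015 = $28.33
Legal plan premium: $156.64
Total deductions = $107.72 + $160.30 + $249.35 + $18.89 + $143.22 + $28.33 + $156.64 = $864.45
Net pay = $1,888.80 − $864.45 = $1,024.35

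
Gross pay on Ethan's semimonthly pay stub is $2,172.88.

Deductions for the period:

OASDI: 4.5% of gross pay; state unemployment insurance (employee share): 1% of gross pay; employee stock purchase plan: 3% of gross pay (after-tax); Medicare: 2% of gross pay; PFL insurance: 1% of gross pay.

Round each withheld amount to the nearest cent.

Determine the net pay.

$1,922.99

OASDI: $2,172.88 × 0.045 = $97.78
Medicare: $2,172.88 × 0.02 = $43.46
PFL insurance: $2,172.88 × 0.01 = $21.73
State unemployment insurance (employee share): $2,172.88 × 0.01 = $21.73
Employee stock purchase plan: $2,172.88 × 0.03 = $65.19
Total deductions = $97.78 + $43.46 + $21.73 + $21.73 + $65.19 = $249.89
Net pay = $2,172.88 − $249.89 = $1,922.99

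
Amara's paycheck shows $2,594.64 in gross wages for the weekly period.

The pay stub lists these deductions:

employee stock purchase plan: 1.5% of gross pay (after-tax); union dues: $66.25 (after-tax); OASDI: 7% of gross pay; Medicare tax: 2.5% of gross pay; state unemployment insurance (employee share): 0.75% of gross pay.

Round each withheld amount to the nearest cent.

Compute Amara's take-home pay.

$2,223.52

State unemployment insurance (employee share): $2,594.64 × 0.0075 = $19.46
Medicare tax: $2,594.64 × 0.025 = $64.87
OASDI: $2,594.64 × 0.07 = $181.62
Employee stock purchase plan: $2,594.64 × 0.015 = $38.92
Union dues: $66.25
Total deductions = $19.46 + $64.87 + $181.62 + $38.92 + $66.25 = $371.12
Net pay = $2,594.64 − $371.12 = $2,223.52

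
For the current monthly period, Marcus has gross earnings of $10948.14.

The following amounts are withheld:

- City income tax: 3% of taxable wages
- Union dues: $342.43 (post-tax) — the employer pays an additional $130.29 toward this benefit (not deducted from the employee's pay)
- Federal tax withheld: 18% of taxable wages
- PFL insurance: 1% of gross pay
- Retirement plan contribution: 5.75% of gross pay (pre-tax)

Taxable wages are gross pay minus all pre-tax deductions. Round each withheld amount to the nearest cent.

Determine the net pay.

$7699.80

Retirement plan contribution: $10948.14 × 0.0575 = $629.52
Taxable wages = $10948.14 − $629.52 = $10318.62
Federal tax withheld: $10318.62 × 0.18 = $1857.35
City income tax: $10318.62 × 0.03 = $309.56
PFL insurance: $10948.14 × 0.01 = $109.48
Union dues: $342.43
(Employer's $130.29 toward union dues is not withheld from the employee.)
Total deductions = $629.52 + $1857.35 + $309.56 + $109.48 + $342.43 = $3248.34
Net pay = $10948.14 − $3248.34 = $7699.80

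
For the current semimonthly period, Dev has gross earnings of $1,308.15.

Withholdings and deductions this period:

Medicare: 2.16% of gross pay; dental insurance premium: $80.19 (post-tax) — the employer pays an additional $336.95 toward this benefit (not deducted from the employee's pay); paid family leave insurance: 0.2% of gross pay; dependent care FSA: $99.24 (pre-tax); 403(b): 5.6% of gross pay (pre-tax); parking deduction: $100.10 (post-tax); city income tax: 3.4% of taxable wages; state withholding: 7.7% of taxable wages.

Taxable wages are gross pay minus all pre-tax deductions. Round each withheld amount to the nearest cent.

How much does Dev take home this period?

Dependent care FSA: $99.24
403(b): $1,308.15 × 0.056 = $73.26
Pre-tax total = $99.24 + $73.26 = $172.50
Taxable wages = $1,308.15 − $172.50 = $1,135.65
State withholding: $1,135.65 × 0.077 = $87.45
City income tax: $1,135.65 × 0.034 = $38.61
Medicare: $1,308.15 × 0.0216 = $28.26
Paid family leave insurance: $1,308.15 × 0.002 = $2.62
Parking deduction: $100.10
Dental insurance premium: $80.19
(Employer's $336.95 toward dental insurance premium is not withheld from the employee.)
Total deductions = $99.24 + $73.26 + $87.45 + $38.61 + $28.26 + $2.62 + $100.10 + $80.19 = $509.73
Net pay = $1,308.15 − $509.73 = $798.42

$798.42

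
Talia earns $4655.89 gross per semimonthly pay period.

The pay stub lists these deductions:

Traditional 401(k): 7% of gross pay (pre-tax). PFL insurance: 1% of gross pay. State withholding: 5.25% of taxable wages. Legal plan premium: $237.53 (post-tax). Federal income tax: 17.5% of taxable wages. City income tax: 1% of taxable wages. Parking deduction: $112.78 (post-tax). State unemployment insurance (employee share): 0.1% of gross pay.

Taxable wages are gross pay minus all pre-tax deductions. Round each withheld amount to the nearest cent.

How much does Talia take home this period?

Traditional 401(k): $4655.89 × 0.07 = $325.91
Taxable wages = $4655.89 − $325.91 = $4329.98
State withholding: $4329.98 × 0.0525 = $227.32
Federal income tax: $4329.98 × 0.175 = $757.75
City income tax: $4329.98 × 0.01 = $43.30
State unemployment insurance (employee share): $4655.89 × 0.001 = $4.66
PFL insurance: $4655.89 × 0.01 = $46.56
Parking deduction: $112.78
Legal plan premium: $237.53
Total deductions = $325.91 + $227.32 + $757.75 + $43.30 + $4.66 + $46.56 + $112.78 + $237.53 = $1755.81
Net pay = $4655.89 − $1755.81 = $2900.08

$2900.08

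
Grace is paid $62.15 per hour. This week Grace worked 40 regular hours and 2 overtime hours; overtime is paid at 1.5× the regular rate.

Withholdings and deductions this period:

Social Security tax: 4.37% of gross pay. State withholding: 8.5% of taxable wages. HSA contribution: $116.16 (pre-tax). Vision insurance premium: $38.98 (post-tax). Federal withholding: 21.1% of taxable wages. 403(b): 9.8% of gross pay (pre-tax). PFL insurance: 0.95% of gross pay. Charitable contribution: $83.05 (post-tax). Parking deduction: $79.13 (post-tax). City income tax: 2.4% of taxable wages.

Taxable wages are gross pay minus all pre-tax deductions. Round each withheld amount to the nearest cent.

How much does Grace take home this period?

Regular pay: 40 × $62.15 = $2,486.00
Overtime pay: 2 × $62.15 × 1.5 = $186.45
Gross pay = $2,486.00 + $186.45 = $2,672.45
403(b): $2,672.45 × 0.098 = $261.90
HSA contribution: $116.16
Pre-tax total = $261.90 + $116.16 = $378.06
Taxable wages = $2,672.45 − $378.06 = $2,294.39
City income tax: $2,294.39 × 0.024 = $55.07
Federal withholding: $2,294.39 × 0.211 = $484.12
State withholding: $2,294.39 × 0.085 = $195.02
Social Security tax: $2,672.45 × 0.0437 = $116.79
PFL insurance: $2,672.45 × 0.0095 = $25.39
Parking deduction: $79.13
Vision insurance premium: $38.98
Charitable contribution: $83.05
Total deductions = $261.90 + $116.16 + $55.07 + $484.12 + $195.02 + $116.79 + $25.39 + $79.13 + $38.98 + $83.05 = $1,455.61
Net pay = $2,672.45 − $1,455.61 = $1,216.84

$1,216.84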